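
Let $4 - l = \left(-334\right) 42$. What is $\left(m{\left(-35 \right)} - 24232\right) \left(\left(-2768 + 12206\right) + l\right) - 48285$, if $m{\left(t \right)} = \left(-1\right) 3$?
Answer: $-568843735$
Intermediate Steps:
$m{\left(t \right)} = -3$
$l = 14032$ ($l = 4 - \left(-334\right) 42 = 4 - -14028 = 4 + 14028 = 14032$)
$\left(m{\left(-35 \right)} - 24232\right) \left(\left(-2768 + 12206\right) + l\right) - 48285 = \left(-3 - 24232\right) \left(\left(-2768 + 12206\right) + 14032\right) - 48285 = - 24235 \left(9438 + 14032\right) - 48285 = \left(-24235\right) 23470 - 48285 = -568795450 - 48285 = -568843735$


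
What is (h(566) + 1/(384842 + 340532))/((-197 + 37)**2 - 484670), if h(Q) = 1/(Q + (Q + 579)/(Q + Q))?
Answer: -164353045/42747347849065652 ≈ -3.8448e-9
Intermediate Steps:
h(Q) = 1/(Q + (579 + Q)/(2*Q)) (h(Q) = 1/(Q + (579 + Q)/((2*Q))) = 1/(Q + (579 + Q)*(1/(2*Q))) = 1/(Q + (579 + Q)/(2*Q)))
(h(566) + 1/(384842 + 340532))/((-197 + 37)**2 - 484670) = (2*566/(579 + 566 + 2*566**2) + 1/(384842 + 340532))/((-197 + 37)**2 - 484670) = (2*566/(579 + 566 + 2*320356) + 1/725374)/((-160)**2 - 484670) = (2*566/(579 + 566 + 640712) + 1/725374)/(25600 - 484670) = (2*566/641857 + 1/725374)/(-459070) = (2*566*(1/641857) + 1/725374)*(-1/459070) = (1132/641857 + 1/725374)*(-1/459070) = (821765225/465586379518)*(-1/459070) = -164353045/42747347849065652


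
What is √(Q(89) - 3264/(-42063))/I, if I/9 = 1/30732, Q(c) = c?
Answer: 10244*√1945736233/14021 ≈ 32228.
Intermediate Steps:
I = 3/10244 (I = 9/30732 = 9*(1/30732) = 3/10244 ≈ 0.00029285)
√(Q(89) - 3264/(-42063))/I = √(89 - 3264/(-42063))/(3/10244) = √(89 - 3264*(-1/42063))*(10244/3) = √(89 + 1088/14021)*(10244/3) = √(1248957/14021)*(10244/3) = (3*√1945736233/14021)*(10244/3) = 10244*√1945736233/14021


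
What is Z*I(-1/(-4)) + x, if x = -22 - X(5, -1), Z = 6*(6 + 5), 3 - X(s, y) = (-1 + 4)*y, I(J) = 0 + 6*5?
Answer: 1952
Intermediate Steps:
I(J) = 30 (I(J) = 0 + 30 = 30)
X(s, y) = 3 - 3*y (X(s, y) = 3 - (-1 + 4)*y = 3 - 3*y)
Z = 66 (Z = 6*11 = 66)
x = -28 (x = -22 - (3 - 3*(-1)) = -22 - (3 + 3) = -22 - 1*6 = -22 - 6 = -28)
Z*I(-1/(-4)) + x = 66*30 - 28 = 1980 - 28 = 1952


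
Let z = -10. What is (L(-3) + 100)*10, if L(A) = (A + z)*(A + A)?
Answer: 1780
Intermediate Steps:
L(A) = 2*A*(-10 + A) (L(A) = (A - 10)*(A + A) = (-10 + A)*(2*A) = 2*A*(-10 + A))
(L(-3) + 100)*10 = (2*(-3)*(-10 - 3) + 100)*10 = (2*(-3)*(-13) + 100)*10 = (78 + 100)*10 = 178*10 = 1780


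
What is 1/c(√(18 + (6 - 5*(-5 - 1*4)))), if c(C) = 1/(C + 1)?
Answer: 1 + √69 ≈ 9.3066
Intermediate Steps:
c(C) = 1/(1 + C)
1/c(√(18 + (6 - 5*(-5 - 1*4)))) = 1/(1/(1 + √(18 + (6 - 5*(-5 - 1*4))))) = 1/(1/(1 + √(18 + (6 - 5*(-5 - 4))))) = 1/(1/(1 + √(18 + (6 - 5*(-9))))) = 1/(1/(1 + √(18 + (6 + 45)))) = 1/(1/(1 + √(18 + 51))) = 1/(1/(1 + √69)) = 1 + √69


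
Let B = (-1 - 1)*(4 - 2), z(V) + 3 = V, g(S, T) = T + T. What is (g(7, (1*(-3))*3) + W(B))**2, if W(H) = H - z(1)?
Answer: 400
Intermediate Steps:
g(S, T) = 2*T
z(V) = -3 + V
B = -4 (B = -2*2 = -4)
W(H) = 2 + H (W(H) = H - (-3 + 1) = H - 1*(-2) = H + 2 = 2 + H)
(g(7, (1*(-3))*3) + W(B))**2 = (2*((1*(-3))*3) + (2 - 4))**2 = (2*(-3*3) - 2)**2 = (2*(-9) - 2)**2 = (-18 - 2)**2 = (-20)**2 = 400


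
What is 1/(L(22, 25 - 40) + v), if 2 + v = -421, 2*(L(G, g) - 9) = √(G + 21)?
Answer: -1656/685541 - 2*√43/685541 ≈ -0.0024347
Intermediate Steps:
L(G, g) = 9 + √(21 + G)/2 (L(G, g) = 9 + √(G + 21)/2 = 9 + √(21 + G)/2)
v = -423 (v = -2 - 421 = -423)
1/(L(22, 25 - 40) + v) = 1/((9 + √(21 + 22)/2) - 423) = 1/((9 + √43/2) - 423) = 1/(-414 + √43/2)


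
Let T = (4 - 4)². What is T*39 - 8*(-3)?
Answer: 24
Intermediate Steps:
T = 0 (T = 0² = 0)
T*39 - 8*(-3) = 0*39 - 8*(-3) = 0 + 24 = 24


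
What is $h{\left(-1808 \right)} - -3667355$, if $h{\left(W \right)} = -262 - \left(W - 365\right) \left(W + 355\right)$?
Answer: $509724$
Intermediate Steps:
$h{\left(W \right)} = -262 - \left(-365 + W\right) \left(355 + W\right)$
$h{\left(-1808 \right)} - -3667355 = \left(129313 - \left(-1808\right)^{2} + 10 \left(-1808\right)\right) - -3667355 = \left(129313 - 3268864 - 18080\right) + 3667355 = -3157631 + 3667355 = 509724$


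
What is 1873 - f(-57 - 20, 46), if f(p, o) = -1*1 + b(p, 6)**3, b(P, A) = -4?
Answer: 1938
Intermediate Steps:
f(p, o) = -65 (f(p, o) = -1*1 + (-4)**3 = -1 - 64 = -65)
1873 - f(-57 - 20, 46) = 1873 - 1*(-65) = 1873 + 65 = 1938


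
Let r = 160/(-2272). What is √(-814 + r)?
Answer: I*√4103729/71 ≈ 28.532*I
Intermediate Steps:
r = -5/71 (r = 160*(-1/2272) = -5/71 ≈ -0.070423)
√(-814 + r) = √(-814 - 5/71) = √(-57799/71) = I*√4103729/71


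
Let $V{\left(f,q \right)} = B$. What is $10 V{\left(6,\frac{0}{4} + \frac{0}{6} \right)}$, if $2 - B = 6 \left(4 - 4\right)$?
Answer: $20$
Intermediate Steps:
$B = 2$ ($B = 2 - 6 \left(4 - 4\right) = 2 - 6 \cdot 0 = 2 - 0 = 2 + 0 = 2$)
$V{\left(f,q \right)} = 2$
$10 V{\left(6,\frac{0}{4} + \frac{0}{6} \right)} = 10 \cdot 2 = 20$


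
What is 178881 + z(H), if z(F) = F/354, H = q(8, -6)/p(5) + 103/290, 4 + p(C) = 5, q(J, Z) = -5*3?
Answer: 18363919213/102660 ≈ 1.7888e+5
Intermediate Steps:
q(J, Z) = -15
p(C) = 1 (p(C) = -4 + 5 = 1)
H = -4247/290 (H = -15/1 + 103/290 = -15*1 + 103*(1/290) = -15 + 103/290 = -4247/290 ≈ -14.645)
z(F) = F/354 (z(F) = F*(1/354) = F/354)
178881 + z(H) = 178881 + (1/354)*(-4247/290) = 178881 - 4247/102660 = 18363919213/102660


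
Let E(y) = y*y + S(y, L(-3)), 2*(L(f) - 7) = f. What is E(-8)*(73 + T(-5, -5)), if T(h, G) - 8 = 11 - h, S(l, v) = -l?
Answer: 6984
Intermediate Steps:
L(f) = 7 + f/2
E(y) = y² - y (E(y) = y*y - y = y² - y)
T(h, G) = 19 - h (T(h, G) = 8 + (11 - h) = 19 - h)
E(-8)*(73 + T(-5, -5)) = (-8*(-1 - 8))*(73 + (19 - 1*(-5))) = (-8*(-9))*(73 + (19 + 5)) = 72*(73 + 24) = 72*97 = 6984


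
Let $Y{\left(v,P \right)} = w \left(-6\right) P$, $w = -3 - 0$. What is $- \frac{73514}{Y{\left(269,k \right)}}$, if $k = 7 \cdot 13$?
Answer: $- \frac{5251}{117} \approx -44.88$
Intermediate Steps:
$w = -3$ ($w = -3 + 0 = -3$)
$k = 91$
$Y{\left(v,P \right)} = 18 P$ ($Y{\left(v,P \right)} = \left(-3\right) \left(-6\right) P = 18 P$)
$- \frac{73514}{Y{\left(269,k \right)}} = - \frac{73514}{18 \cdot 91} = - \frac{73514}{1638} = \left(-73514\right) \frac{1}{1638} = - \frac{5251}{117}$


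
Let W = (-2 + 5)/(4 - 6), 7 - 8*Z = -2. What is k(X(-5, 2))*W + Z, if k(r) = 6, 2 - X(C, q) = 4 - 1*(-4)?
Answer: -63/8 ≈ -7.8750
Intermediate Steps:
Z = 9/8 (Z = 7/8 - ⅛*(-2) = 7/8 + ¼ = 9/8 ≈ 1.1250)
X(C, q) = -6 (X(C, q) = 2 - (4 - 1*(-4)) = 2 - (4 + 4) = 2 - 1*8 = 2 - 8 = -6)
W = -3/2 (W = 3/(-2) = 3*(-½) = -3/2 ≈ -1.5000)
k(X(-5, 2))*W + Z = 6*(-3/2) + 9/8 = -9 + 9/8 = -63/8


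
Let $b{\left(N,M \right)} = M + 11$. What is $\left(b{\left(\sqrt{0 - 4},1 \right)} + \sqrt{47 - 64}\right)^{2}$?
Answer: $\left(12 + i \sqrt{17}\right)^{2} \approx 127.0 + 98.955 i$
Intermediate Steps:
$b{\left(N,M \right)} = 11 + M$
$\left(b{\left(\sqrt{0 - 4},1 \right)} + \sqrt{47 - 64}\right)^{2} = \left(\left(11 + 1\right) + \sqrt{47 - 64}\right)^{2} = \left(12 + \sqrt{-17}\right)^{2} = \left(12 + i \sqrt{17}\right)^{2}$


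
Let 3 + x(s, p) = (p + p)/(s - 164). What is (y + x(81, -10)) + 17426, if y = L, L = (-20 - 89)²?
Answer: 2432252/83 ≈ 29304.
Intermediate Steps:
L = 11881 (L = (-109)² = 11881)
x(s, p) = -3 + 2*p/(-164 + s) (x(s, p) = -3 + (p + p)/(s - 164) = -3 + (2*p)/(-164 + s) = -3 + 2*p/(-164 + s))
y = 11881
(y + x(81, -10)) + 17426 = (11881 + (492 - 3*81 + 2*(-10))/(-164 + 81)) + 17426 = (11881 + (492 - 243 - 20)/(-83)) + 17426 = (11881 - 1/83*229) + 17426 = (11881 - 229/83) + 17426 = 985894/83 + 17426 = 2432252/83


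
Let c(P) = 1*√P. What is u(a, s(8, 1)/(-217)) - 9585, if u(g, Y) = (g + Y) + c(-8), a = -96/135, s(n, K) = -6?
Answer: -93604199/9765 + 2*I*√2 ≈ -9585.7 + 2.8284*I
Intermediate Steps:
a = -32/45 (a = -96*1/135 = -32/45 ≈ -0.71111)
c(P) = √P
u(g, Y) = Y + g + 2*I*√2 (u(g, Y) = (g + Y) + √(-8) = (Y + g) + 2*I*√2 = Y + g + 2*I*√2)
u(a, s(8, 1)/(-217)) - 9585 = (-6/(-217) - 32/45 + 2*I*√2) - 9585 = (-6*(-1/217) - 32/45 + 2*I*√2) - 9585 = (6/217 - 32/45 + 2*I*√2) - 9585 = (-6674/9765 + 2*I*√2) - 9585 = -93604199/9765 + 2*I*√2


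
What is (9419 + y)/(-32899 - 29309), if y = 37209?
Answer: -11657/15552 ≈ -0.74955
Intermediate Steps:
(9419 + y)/(-32899 - 29309) = (9419 + 37209)/(-32899 - 29309) = 46628/(-62208) = 46628*(-1/62208) = -11657/15552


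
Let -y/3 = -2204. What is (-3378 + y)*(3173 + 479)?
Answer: 11810568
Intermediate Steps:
y = 6612 (y = -3*(-2204) = 6612)
(-3378 + y)*(3173 + 479) = (-3378 + 6612)*(3173 + 479) = 3234*3652 = 11810568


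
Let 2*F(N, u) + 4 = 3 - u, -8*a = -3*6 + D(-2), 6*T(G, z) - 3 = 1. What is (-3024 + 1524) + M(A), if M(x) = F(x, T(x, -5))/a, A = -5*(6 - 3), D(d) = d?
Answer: -4501/3 ≈ -1500.3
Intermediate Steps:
T(G, z) = ⅔ (T(G, z) = ½ + (⅙)*1 = ½ + ⅙ = ⅔)
A = -15 (A = -5*3 = -15)
a = 5/2 (a = -(-3*6 - 2)/8 = -(-18 - 2)/8 = -⅛*(-20) = 5/2 ≈ 2.5000)
F(N, u) = -½ - u/2 (F(N, u) = -2 + (3 - u)/2 = -2 + (3/2 - u/2) = -½ - u/2)
M(x) = -⅓ (M(x) = (-½ - ½*⅔)/(5/2) = (-½ - ⅓)*(⅖) = -⅚*⅖ = -⅓)
(-3024 + 1524) + M(A) = (-3024 + 1524) - ⅓ = -1500 - ⅓ = -4501/3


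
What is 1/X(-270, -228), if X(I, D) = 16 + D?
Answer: -1/212 ≈ -0.0047170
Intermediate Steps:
1/X(-270, -228) = 1/(16 - 228) = 1/(-212) = -1/212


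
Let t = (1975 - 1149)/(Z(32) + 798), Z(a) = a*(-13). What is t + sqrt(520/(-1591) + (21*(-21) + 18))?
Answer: 413/191 + I*sqrt(1071559183)/1591 ≈ 2.1623 + 20.575*I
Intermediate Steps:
Z(a) = -13*a
t = 413/191 (t = (1975 - 1149)/(-13*32 + 798) = 826/(-416 + 798) = 826/382 = 826*(1/382) = 413/191 ≈ 2.1623)
t + sqrt(520/(-1591) + (21*(-21) + 18)) = 413/191 + sqrt(520/(-1591) + (21*(-21) + 18)) = 413/191 + sqrt(520*(-1/1591) + (-441 + 18)) = 413/191 + sqrt(-520/1591 - 423) = 413/191 + sqrt(-673513/1591) = 413/191 + I*sqrt(1071559183)/1591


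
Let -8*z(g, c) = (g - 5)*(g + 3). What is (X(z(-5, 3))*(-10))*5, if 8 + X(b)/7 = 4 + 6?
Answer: -700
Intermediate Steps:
z(g, c) = -(-5 + g)*(3 + g)/8 (z(g, c) = -(g - 5)*(g + 3)/8 = -(-5 + g)*(3 + g)/8)
X(b) = 14 (X(b) = -56 + 7*(4 + 6) = -56 + 7*10 = -56 + 70 = 14)
(X(z(-5, 3))*(-10))*5 = (14*(-10))*5 = -140*5 = -700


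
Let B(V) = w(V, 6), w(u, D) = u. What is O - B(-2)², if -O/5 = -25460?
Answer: 127296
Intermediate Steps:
O = 127300 (O = -5*(-25460) = 127300)
B(V) = V
O - B(-2)² = 127300 - 1*(-2)² = 127300 - 1*4 = 127300 - 4 = 127296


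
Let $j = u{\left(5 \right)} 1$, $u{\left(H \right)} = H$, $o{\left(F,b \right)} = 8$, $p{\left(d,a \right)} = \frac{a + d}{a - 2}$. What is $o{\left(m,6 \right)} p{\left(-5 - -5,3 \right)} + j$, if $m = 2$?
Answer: $29$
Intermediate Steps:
$p{\left(d,a \right)} = \frac{a + d}{-2 + a}$
$j = 5$ ($j = 5 \cdot 1 = 5$)
$o{\left(m,6 \right)} p{\left(-5 - -5,3 \right)} + j = 8 \frac{3 - 0}{-2 + 3} + 5 = 8 \frac{3 + \left(-5 + 5\right)}{1} + 5 = 8 \cdot 1 \left(3 + 0\right) + 5 = 8 \cdot 1 \cdot 3 + 5 = 8 \cdot 3 + 5 = 24 + 5 = 29$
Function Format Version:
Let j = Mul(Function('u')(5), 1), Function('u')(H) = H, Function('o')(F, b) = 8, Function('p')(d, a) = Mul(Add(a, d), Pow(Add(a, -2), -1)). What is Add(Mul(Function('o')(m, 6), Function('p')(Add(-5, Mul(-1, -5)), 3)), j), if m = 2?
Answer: 29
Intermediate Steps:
Function('p')(d, a) = Mul(Pow(Add(-2, a), -1), Add(a, d)) (Function('p')(d, a) = Mul(Add(a, d), Pow(Add(-2, a), -1)) = Mul(Pow(Add(-2, a), -1), Add(a, d)))
j = 5 (j = Mul(5, 1) = 5)
Add(Mul(Function('o')(m, 6), Function('p')(Add(-5, Mul(-1, -5)), 3)), j) = Add(Mul(8, Mul(Pow(Add(-2, 3), -1), Add(3, Add(-5, Mul(-1, -5))))), 5) = Add(Mul(8, Mul(Pow(1, -1), Add(3, Add(-5, 5)))), 5) = Add(Mul(8, Mul(1, Add(3, 0))), 5) = Add(Mul(8, Mul(1, 3)), 5) = Add(Mul(8, 3), 5) = Add(24, 5) = 29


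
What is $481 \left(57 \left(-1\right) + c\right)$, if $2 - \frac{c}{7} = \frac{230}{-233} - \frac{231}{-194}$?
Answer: $- \frac{965899467}{45202} \approx -21369.0$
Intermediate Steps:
$c = \frac{568407}{45202}$ ($c = 14 - 7 \left(\frac{230}{-233} - \frac{231}{-194}\right) = 14 - 7 \left(230 \left(- \frac{1}{233}\right) - - \frac{231}{194}\right) = 14 - 7 \left(- \frac{230}{233} + \frac{231}{194}\right) = 14 - \frac{64421}{45202} = \frac{568407}{45202} \approx 12.575$)
$481 \left(57 \left(-1\right) + c\right) = 481 \left(57 \left(-1\right) + \frac{568407}{45202}\right) = 481 \left(-57 + \frac{568407}{45202}\right) = 481 \left(- \frac{2008107}{45202}\right) = - \frac{965899467}{45202}$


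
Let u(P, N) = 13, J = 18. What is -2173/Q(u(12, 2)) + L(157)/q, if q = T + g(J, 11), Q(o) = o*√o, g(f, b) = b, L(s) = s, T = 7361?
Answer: 157/7372 - 2173*√13/169 ≈ -46.339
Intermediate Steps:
Q(o) = o^(3/2)
q = 7372 (q = 7361 + 11 = 7372)
-2173/Q(u(12, 2)) + L(157)/q = -2173*√13/169 + 157/7372 = 157/7372 - 2173*√13/169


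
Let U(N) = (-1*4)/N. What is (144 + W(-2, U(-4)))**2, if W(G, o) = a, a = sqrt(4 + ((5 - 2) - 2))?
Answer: (144 + sqrt(5))**2 ≈ 21385.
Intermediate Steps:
U(N) = -4/N
a = sqrt(5) (a = sqrt(4 + (3 - 2)) = sqrt(4 + 1) = sqrt(5) ≈ 2.2361)
W(G, o) = sqrt(5)
(144 + W(-2, U(-4)))**2 = (144 + sqrt(5))**2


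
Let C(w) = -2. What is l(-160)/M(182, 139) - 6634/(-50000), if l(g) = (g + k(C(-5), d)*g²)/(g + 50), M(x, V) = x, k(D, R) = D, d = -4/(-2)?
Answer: 67520317/25025000 ≈ 2.6981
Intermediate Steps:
d = 2 (d = -4*(-½) = 2)
l(g) = (g - 2*g²)/(50 + g) (l(g) = (g - 2*g²)/(g + 50) = (g - 2*g²)/(50 + g))
l(-160)/M(182, 139) - 6634/(-50000) = -160*(1 - 2*(-160))/(50 - 160)/182 - 6634/(-50000) = -160*(1 + 320)/(-110)*(1/182) - 6634*(-1/50000) = -160*(-1/110)*321*(1/182) + 3317/25000 = (5136/11)*(1/182) + 3317/25000 = 2568/1001 + 3317/25000 = 67520317/25025000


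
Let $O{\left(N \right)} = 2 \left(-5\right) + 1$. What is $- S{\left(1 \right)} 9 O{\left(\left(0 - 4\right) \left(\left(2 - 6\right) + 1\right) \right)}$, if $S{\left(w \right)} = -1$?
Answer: $-81$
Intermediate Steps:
$O{\left(N \right)} = -9$ ($O{\left(N \right)} = -10 + 1 = -9$)
$- S{\left(1 \right)} 9 O{\left(\left(0 - 4\right) \left(\left(2 - 6\right) + 1\right) \right)} = \left(-1\right) \left(-1\right) 9 \left(-9\right) = 1 \cdot 9 \left(-9\right) = 9 \left(-9\right) = -81$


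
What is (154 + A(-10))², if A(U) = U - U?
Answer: 23716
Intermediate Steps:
A(U) = 0
(154 + A(-10))² = (154 + 0)² = 154² = 23716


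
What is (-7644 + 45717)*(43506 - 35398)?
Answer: 308695884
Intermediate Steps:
(-7644 + 45717)*(43506 - 35398) = 38073*8108 = 308695884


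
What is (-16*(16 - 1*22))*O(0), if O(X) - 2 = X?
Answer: 192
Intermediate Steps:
O(X) = 2 + X
(-16*(16 - 1*22))*O(0) = (-16*(16 - 1*22))*(2 + 0) = -16*(16 - 22)*2 = -16*(-6)*2 = 96*2 = 192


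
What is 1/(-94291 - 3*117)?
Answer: -1/94642 ≈ -1.0566e-5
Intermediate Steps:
1/(-94291 - 3*117) = 1/(-94291 - 351) = 1/(-94642) = -1/94642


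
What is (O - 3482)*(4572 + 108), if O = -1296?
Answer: -22361040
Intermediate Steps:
(O - 3482)*(4572 + 108) = (-1296 - 3482)*(4572 + 108) = -4778*4680 = -22361040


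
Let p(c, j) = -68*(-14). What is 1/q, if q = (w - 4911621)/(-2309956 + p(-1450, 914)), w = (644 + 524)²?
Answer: 2309004/3547397 ≈ 0.65090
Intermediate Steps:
p(c, j) = 952
w = 1364224 (w = 1168² = 1364224)
q = 3547397/2309004 (q = (1364224 - 4911621)/(-2309956 + 952) = -3547397/(-2309004) = -3547397*(-1/2309004) = 3547397/2309004 ≈ 1.5363)
1/q = 1/(3547397/2309004) = 2309004/3547397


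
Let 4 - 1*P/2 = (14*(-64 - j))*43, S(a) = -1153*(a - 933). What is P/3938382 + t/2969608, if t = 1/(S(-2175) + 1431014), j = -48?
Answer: 47830573462122445/9774546988912182288 ≈ 0.0048934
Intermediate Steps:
S(a) = 1075749 - 1153*a (S(a) = -1153*(-933 + a) = 1075749 - 1153*a)
t = 1/5014538 (t = 1/((1075749 - 1153*(-2175)) + 1431014) = 1/((1075749 + 2507775) + 1431014) = 1/(3583524 + 1431014) = 1/5014538 ≈ 1.9942e-7)
P = 19272 (P = 8 - 2*14*(-64 - 1*(-48))*43 = 8 - 2*14*(-64 + 48)*43 = 8 - 2*14*(-16)*43 = 8 - (-448)*43 = 8 - 2*(-9632) = 8 + 19264 = 19272)
P/3938382 + t/2969608 = 19272/3938382 + (1/5014538)/2969608 = 19272*(1/3938382) + (1/5014538)*(1/2969608) = 3212/656397 + 1/14891212161104 = 47830573462122445/9774546988912182288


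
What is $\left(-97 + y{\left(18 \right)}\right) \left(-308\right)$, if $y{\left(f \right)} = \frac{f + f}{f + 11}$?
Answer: $\frac{855316}{29} \approx 29494.0$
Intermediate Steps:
$y{\left(f \right)} = \frac{2 f}{11 + f}$
$\left(-97 + y{\left(18 \right)}\right) \left(-308\right) = \left(-97 + 2 \cdot 18 \frac{1}{11 + 18}\right) \left(-308\right) = \left(-97 + 2 \cdot 18 \cdot \frac{1}{29}\right) \left(-308\right) = \left(-97 + \frac{36}{29}\right) \left(-308\right) = \left(- \frac{2777}{29}\right) \left(-308\right) = \frac{855316}{29}$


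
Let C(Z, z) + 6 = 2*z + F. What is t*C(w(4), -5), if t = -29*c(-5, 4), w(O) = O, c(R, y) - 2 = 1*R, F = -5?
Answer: -1827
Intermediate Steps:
c(R, y) = 2 + R (c(R, y) = 2 + 1*R = 2 + R)
C(Z, z) = -11 + 2*z (C(Z, z) = -6 + (2*z - 5) = -6 + (-5 + 2*z) = -11 + 2*z)
t = 87 (t = -29*(2 - 5) = -29*(-3) = 87)
t*C(w(4), -5) = 87*(-11 + 2*(-5)) = 87*(-11 - 10) = 87*(-21) = -1827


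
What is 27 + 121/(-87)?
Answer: 2228/87 ≈ 25.609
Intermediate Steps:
27 + 121/(-87) = 27 - 1/87*121 = 27 - 121/87 = 2228/87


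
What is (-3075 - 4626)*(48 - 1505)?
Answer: 11220357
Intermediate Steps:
(-3075 - 4626)*(48 - 1505) = -7701*(-1457) = 11220357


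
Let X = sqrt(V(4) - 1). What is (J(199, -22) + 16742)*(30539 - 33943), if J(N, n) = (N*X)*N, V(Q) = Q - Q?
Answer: -56989768 - 134801804*I ≈ -5.699e+7 - 1.348e+8*I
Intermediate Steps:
V(Q) = 0
X = I (X = sqrt(0 - 1) = sqrt(-1) = I ≈ 1.0*I)
J(N, n) = I*N**2 (J(N, n) = (N*I)*N = (I*N)*N = I*N**2)
(J(199, -22) + 16742)*(30539 - 33943) = (I*199**2 + 16742)*(30539 - 33943) = (I*39601 + 16742)*(-3404) = (39601*I + 16742)*(-3404) = (16742 + 39601*I)*(-3404) = -56989768 - 134801804*I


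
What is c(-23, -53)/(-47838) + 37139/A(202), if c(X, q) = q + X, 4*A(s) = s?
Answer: 1776659320/2415819 ≈ 735.43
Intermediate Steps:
A(s) = s/4
c(X, q) = X + q
c(-23, -53)/(-47838) + 37139/A(202) = (-23 - 53)/(-47838) + 37139/(((1/4)*202)) = -76*(-1/47838) + 37139/(101/2) = 38/23919 + 37139*(2/101) = 38/23919 + 74278/101 = 1776659320/2415819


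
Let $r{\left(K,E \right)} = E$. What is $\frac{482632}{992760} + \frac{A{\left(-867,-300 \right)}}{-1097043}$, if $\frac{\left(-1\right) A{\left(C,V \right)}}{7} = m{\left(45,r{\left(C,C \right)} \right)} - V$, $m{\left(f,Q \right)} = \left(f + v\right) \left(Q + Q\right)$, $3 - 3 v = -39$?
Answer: $- \frac{7475178281}{45379183695} \approx -0.16473$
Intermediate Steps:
$v = 14$ ($v = 1 - -13 = 1 + 13 = 14$)
$m{\left(f,Q \right)} = 2 Q \left(14 + f\right)$ ($m{\left(f,Q \right)} = \left(f + 14\right) \left(Q + Q\right) = \left(14 + f\right) 2 Q = 2 Q \left(14 + f\right)$)
$A{\left(C,V \right)} = - 826 C + 7 V$ ($A{\left(C,V \right)} = - 7 \left(2 C \left(14 + 45\right) - V\right) = - 7 \left(2 C 59 - V\right) = - 7 \left(118 C - V\right) = - 7 \left(- V + 118 C\right) = - 826 C + 7 V$)
$\frac{482632}{992760} + \frac{A{\left(-867,-300 \right)}}{-1097043} = \frac{482632}{992760} + \frac{\left(-826\right) \left(-867\right) + 7 \left(-300\right)}{-1097043} = 482632 \cdot \frac{1}{992760} + \left(716142 - 2100\right) \left(- \frac{1}{1097043}\right) = \frac{60329}{124095} + 714042 \left(- \frac{1}{1097043}\right) = \frac{60329}{124095} - \frac{238014}{365681} = - \frac{7475178281}{45379183695}$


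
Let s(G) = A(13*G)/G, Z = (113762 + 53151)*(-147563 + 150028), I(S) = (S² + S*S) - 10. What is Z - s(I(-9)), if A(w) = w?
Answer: 411440532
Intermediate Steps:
I(S) = -10 + 2*S² (I(S) = (S² + S²) - 10 = 2*S² - 10 = -10 + 2*S²)
Z = 411440545 (Z = 166913*2465 = 411440545)
s(G) = 13 (s(G) = (13*G)/G = 13)
Z - s(I(-9)) = 411440545 - 1*13 = 411440545 - 13 = 411440532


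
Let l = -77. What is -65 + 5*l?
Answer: -450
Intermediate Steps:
-65 + 5*l = -65 + 5*(-77) = -65 - 385 = -450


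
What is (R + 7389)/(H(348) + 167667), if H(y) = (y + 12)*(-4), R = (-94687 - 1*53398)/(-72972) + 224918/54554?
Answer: 14719734248609/330867736298388 ≈ 0.044488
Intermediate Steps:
R = 12245672693/1990457244 (R = (-94687 - 53398)*(-1/72972) + 224918*(1/54554) = -148085*(-1/72972) + 112459/27277 = 148085/72972 + 112459/27277 = 12245672693/1990457244 ≈ 6.1522)
H(y) = -48 - 4*y (H(y) = (12 + y)*(-4) = -48 - 4*y)
(R + 7389)/(H(348) + 167667) = (12245672693/1990457244 + 7389)/((-48 - 4*348) + 167667) = 14719734248609/(1990457244*((-48 - 1392) + 167667)) = 14719734248609/(1990457244*(-1440 + 167667)) = (14719734248609/1990457244)/166227 = (14719734248609/1990457244)*(1/166227) = 14719734248609/330867736298388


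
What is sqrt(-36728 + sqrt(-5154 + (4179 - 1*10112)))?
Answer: sqrt(-36728 + I*sqrt(11087)) ≈ 0.2747 + 191.65*I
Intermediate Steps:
sqrt(-36728 + sqrt(-5154 + (4179 - 1*10112))) = sqrt(-36728 + sqrt(-5154 + (4179 - 10112))) = sqrt(-36728 + sqrt(-5154 - 5933)) = sqrt(-36728 + sqrt(-11087)) = sqrt(-36728 + I*sqrt(11087))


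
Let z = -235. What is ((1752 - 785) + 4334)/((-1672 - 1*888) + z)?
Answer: -5301/2795 ≈ -1.8966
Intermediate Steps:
((1752 - 785) + 4334)/((-1672 - 1*888) + z) = ((1752 - 785) + 4334)/((-1672 - 1*888) - 235) = (967 + 4334)/((-1672 - 888) - 235) = 5301/(-2560 - 235) = 5301/(-2795) = 5301*(-1/2795) = -5301/2795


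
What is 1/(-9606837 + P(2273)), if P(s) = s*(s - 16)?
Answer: -1/4476676 ≈ -2.2338e-7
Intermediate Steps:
P(s) = s*(-16 + s)
1/(-9606837 + P(2273)) = 1/(-9606837 + 2273*(-16 + 2273)) = 1/(-9606837 + 2273*2257) = 1/(-9606837 + 5130161) = 1/(-4476676) = -1/4476676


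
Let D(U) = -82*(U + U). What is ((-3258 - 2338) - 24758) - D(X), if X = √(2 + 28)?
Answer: -30354 + 164*√30 ≈ -29456.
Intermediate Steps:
X = √30 ≈ 5.4772
D(U) = -164*U
((-3258 - 2338) - 24758) - D(X) = ((-3258 - 2338) - 24758) - (-164)*√30 = (-5596 - 24758) + 164*√30 = -30354 + 164*√30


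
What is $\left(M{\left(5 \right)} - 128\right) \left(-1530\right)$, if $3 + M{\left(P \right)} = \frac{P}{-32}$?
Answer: $\frac{3210705}{16} \approx 2.0067 \cdot 10^{5}$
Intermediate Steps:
$M{\left(P \right)} = -3 - \frac{P}{32}$ ($M{\left(P \right)} = -3 + \frac{P}{-32} = -3 + P \left(- \frac{1}{32}\right) = -3 - \frac{P}{32}$)
$\left(M{\left(5 \right)} - 128\right) \left(-1530\right) = \left(\left(-3 - \frac{5}{32}\right) - 128\right) \left(-1530\right) = \left(- \frac{101}{32} - 128\right) \left(-1530\right) = \left(- \frac{4197}{32}\right) \left(-1530\right) = \frac{3210705}{16}$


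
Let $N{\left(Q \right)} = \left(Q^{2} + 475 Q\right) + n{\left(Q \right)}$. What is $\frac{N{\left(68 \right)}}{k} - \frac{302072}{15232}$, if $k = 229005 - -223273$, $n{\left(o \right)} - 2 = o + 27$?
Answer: $- \frac{8503538509}{430568656} \approx -19.75$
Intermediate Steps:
$n{\left(o \right)} = 29 + o$ ($n{\left(o \right)} = 2 + \left(o + 27\right) = 2 + \left(27 + o\right) = 29 + o$)
$k = 452278$ ($k = 229005 + 223273 = 452278$)
$N{\left(Q \right)} = 29 + Q^{2} + 476 Q$ ($N{\left(Q \right)} = \left(Q^{2} + 475 Q\right) + \left(29 + Q\right) = 29 + Q^{2} + 476 Q$)
$\frac{N{\left(68 \right)}}{k} - \frac{302072}{15232} = \frac{29 + 68^{2} + 476 \cdot 68}{452278} - \frac{302072}{15232} = \left(29 + 4624 + 32368\right) \frac{1}{452278} - \frac{37759}{1904} = 37021 \cdot \frac{1}{452278} - \frac{37759}{1904} = \frac{37021}{452278} - \frac{37759}{1904} = - \frac{8503538509}{430568656}$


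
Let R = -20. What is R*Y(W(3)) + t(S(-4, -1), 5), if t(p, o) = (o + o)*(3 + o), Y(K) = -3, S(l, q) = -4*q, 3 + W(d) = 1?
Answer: 140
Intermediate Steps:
W(d) = -2 (W(d) = -3 + 1 = -2)
t(p, o) = 2*o*(3 + o) (t(p, o) = (2*o)*(3 + o) = 2*o*(3 + o))
R*Y(W(3)) + t(S(-4, -1), 5) = -20*(-3) + 2*5*(3 + 5) = 60 + 2*5*8 = 60 + 80 = 140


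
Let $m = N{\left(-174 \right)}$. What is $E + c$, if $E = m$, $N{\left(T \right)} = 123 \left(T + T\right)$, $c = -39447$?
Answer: $-82251$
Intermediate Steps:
$N{\left(T \right)} = 246 T$ ($N{\left(T \right)} = 123 \cdot 2 T = 246 T$)
$m = -42804$ ($m = 246 \left(-174\right) = -42804$)
$E = -42804$
$E + c = -42804 - 39447 = -82251$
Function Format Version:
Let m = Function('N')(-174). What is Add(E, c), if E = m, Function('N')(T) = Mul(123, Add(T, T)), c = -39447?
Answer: -82251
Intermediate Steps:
Function('N')(T) = Mul(246, T) (Function('N')(T) = Mul(123, Mul(2, T)) = Mul(246, T))
m = -42804 (m = Mul(246, -174) = -42804)
E = -42804
Add(E, c) = Add(-42804, -39447) = -82251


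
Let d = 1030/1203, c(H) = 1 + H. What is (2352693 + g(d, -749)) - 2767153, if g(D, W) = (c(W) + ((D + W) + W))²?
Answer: 6695093782324/1447209 ≈ 4.6262e+6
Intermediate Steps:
d = 1030/1203 (d = 1030*(1/1203) = 1030/1203 ≈ 0.85619)
g(D, W) = (1 + D + 3*W)² (g(D, W) = ((1 + W) + ((D + W) + W))² = ((1 + W) + (D + 2*W))² = (1 + D + 3*W)²)
(2352693 + g(d, -749)) - 2767153 = (2352693 + (1 + 1030/1203 + 3*(-749))²) - 2767153 = (2352693 + (1 + 1030/1203 - 2247)²) - 2767153 = (2352693 + (-2700908/1203)²) - 2767153 = (2352693 + 7294904024464/1447209) - 2767153 = 10699742508301/1447209 - 2767153 = 6695093782324/1447209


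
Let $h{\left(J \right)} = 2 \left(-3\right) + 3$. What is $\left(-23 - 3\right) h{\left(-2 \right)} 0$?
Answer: $0$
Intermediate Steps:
$h{\left(J \right)} = -3$ ($h{\left(J \right)} = -6 + 3 = -3$)
$\left(-23 - 3\right) h{\left(-2 \right)} 0 = \left(-23 - 3\right) \left(-3\right) 0 = \left(-26\right) \left(-3\right) 0 = 78 \cdot 0 = 0$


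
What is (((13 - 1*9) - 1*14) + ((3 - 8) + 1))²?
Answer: 196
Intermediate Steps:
(((13 - 1*9) - 1*14) + ((3 - 8) + 1))² = (((13 - 9) - 14) + (-5 + 1))² = ((4 - 14) - 4)² = (-10 - 4)² = (-14)² = 196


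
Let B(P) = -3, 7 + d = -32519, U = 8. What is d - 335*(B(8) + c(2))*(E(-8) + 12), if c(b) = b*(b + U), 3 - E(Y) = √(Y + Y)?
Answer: -117951 + 22780*I ≈ -1.1795e+5 + 22780.0*I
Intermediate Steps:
d = -32526 (d = -7 - 32519 = -32526)
E(Y) = 3 - √2*√Y (E(Y) = 3 - √(Y + Y) = 3 - √(2*Y) = 3 - √2*√Y)
c(b) = b*(8 + b) (c(b) = b*(b + 8) = b*(8 + b))
d - 335*(B(8) + c(2))*(E(-8) + 12) = -32526 - 335*(-3 + 2*(8 + 2))*((3 - √2*√(-8)) + 12) = -32526 - 335*(-3 + 2*10)*((3 - √2*2*I*√2) + 12) = -32526 - 335*(-3 + 20)*((3 - 4*I) + 12) = -32526 - 5695*(15 - 4*I) = -32526 - 335*(255 - 68*I) = -32526 + (-85425 + 22780*I) = -117951 + 22780*I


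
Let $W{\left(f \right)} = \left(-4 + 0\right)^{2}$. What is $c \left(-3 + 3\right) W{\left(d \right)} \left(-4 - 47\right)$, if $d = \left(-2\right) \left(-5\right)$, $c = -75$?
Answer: $0$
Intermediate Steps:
$d = 10$
$W{\left(f \right)} = 16$ ($W{\left(f \right)} = \left(-4\right)^{2} = 16$)
$c \left(-3 + 3\right) W{\left(d \right)} \left(-4 - 47\right) = - 75 \left(-3 + 3\right) 16 \left(-4 - 47\right) = - 75 \cdot 0 \cdot 16 \left(-51\right) = \left(-75\right) 0 \left(-51\right) = 0 \left(-51\right) = 0$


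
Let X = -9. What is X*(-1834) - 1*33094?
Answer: -16588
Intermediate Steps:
X*(-1834) - 1*33094 = -9*(-1834) - 1*33094 = 16506 - 33094 = -16588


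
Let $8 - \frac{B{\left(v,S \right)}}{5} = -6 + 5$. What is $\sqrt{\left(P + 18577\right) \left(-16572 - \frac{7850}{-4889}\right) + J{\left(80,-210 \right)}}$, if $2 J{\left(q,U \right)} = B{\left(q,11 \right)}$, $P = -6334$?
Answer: $\frac{i \sqrt{19396381227150174}}{9778} \approx 14243.0 i$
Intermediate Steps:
$B{\left(v,S \right)} = 45$ ($B{\left(v,S \right)} = 40 - 5 \left(-6 + 5\right) = 40 - -5 = 40 + 5 = 45$)
$J{\left(q,U \right)} = \frac{45}{2}$ ($J{\left(q,U \right)} = \frac{1}{2} \cdot 45 = \frac{45}{2}$)
$\sqrt{\left(P + 18577\right) \left(-16572 - \frac{7850}{-4889}\right) + J{\left(80,-210 \right)}} = \sqrt{\left(-6334 + 18577\right) \left(-16572 - \frac{7850}{-4889}\right) + \frac{45}{2}} = \sqrt{12243 \left(-16572 - - \frac{7850}{4889}\right) + \frac{45}{2}} = \sqrt{12243 \left(-16572 + \frac{7850}{4889}\right) + \frac{45}{2}} = \sqrt{12243 \left(- \frac{81012658}{4889}\right) + \frac{45}{2}} = \sqrt{- \frac{991837971894}{4889} + \frac{45}{2}} = \sqrt{- \frac{1983675723783}{9778}} = \frac{i \sqrt{19396381227150174}}{9778}$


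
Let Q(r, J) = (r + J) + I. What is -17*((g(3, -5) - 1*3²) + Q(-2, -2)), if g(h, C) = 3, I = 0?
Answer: 170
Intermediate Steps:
Q(r, J) = J + r (Q(r, J) = (r + J) + 0 = (J + r) + 0 = J + r)
-17*((g(3, -5) - 1*3²) + Q(-2, -2)) = -17*((3 - 1*3²) + (-2 - 2)) = -17*((3 - 1*9) - 4) = -17*((3 - 9) - 4) = -17*(-6 - 4) = -17*(-10) = 170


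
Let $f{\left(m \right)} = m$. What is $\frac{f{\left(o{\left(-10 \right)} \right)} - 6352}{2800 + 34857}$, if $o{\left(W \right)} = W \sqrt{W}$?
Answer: $- \frac{6352}{37657} - \frac{10 i \sqrt{10}}{37657} \approx -0.16868 - 0.00083976 i$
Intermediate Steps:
$o{\left(W \right)} = W^{\frac{3}{2}}$
$\frac{f{\left(o{\left(-10 \right)} \right)} - 6352}{2800 + 34857} = \frac{\left(-10\right)^{\frac{3}{2}} - 6352}{2800 + 34857} = \frac{- 10 i \sqrt{10} - 6352}{37657} = \left(-6352 - 10 i \sqrt{10}\right) \frac{1}{37657} = - \frac{6352}{37657} - \frac{10 i \sqrt{10}}{37657}$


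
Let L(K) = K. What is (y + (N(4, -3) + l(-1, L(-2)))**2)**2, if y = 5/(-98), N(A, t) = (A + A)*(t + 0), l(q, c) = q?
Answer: 3750950025/9604 ≈ 3.9056e+5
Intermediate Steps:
N(A, t) = 2*A*t (N(A, t) = (2*A)*t = 2*A*t)
y = -5/98 (y = 5*(-1/98) = -5/98 ≈ -0.051020)
(y + (N(4, -3) + l(-1, L(-2)))**2)**2 = (-5/98 + (2*4*(-3) - 1)**2)**2 = (-5/98 + (-24 - 1)**2)**2 = (-5/98 + (-25)**2)**2 = (-5/98 + 625)**2 = (61245/98)**2 = 3750950025/9604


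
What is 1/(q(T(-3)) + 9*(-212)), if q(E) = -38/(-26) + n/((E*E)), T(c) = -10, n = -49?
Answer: -1300/2479137 ≈ -0.00052438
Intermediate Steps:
q(E) = 19/13 - 49/E² (q(E) = -38/(-26) - 49/E² = -38*(-1/26) - 49/E² = 19/13 - 49/E²)
1/(q(T(-3)) + 9*(-212)) = 1/((19/13 - 49/(-10)²) + 9*(-212)) = 1/((19/13 - 49*1/100) - 1908) = 1/((19/13 - 49/100) - 1908) = 1/(1263/1300 - 1908) = 1/(-2479137/1300) = -1300/2479137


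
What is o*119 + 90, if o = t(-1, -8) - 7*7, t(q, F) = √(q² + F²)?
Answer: -5741 + 119*√65 ≈ -4781.6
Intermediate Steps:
t(q, F) = √(F² + q²)
o = -49 + √65 (o = √((-8)² + (-1)²) - 7*7 = √(64 + 1) - 1*49 = √65 - 49 = -49 + √65 ≈ -40.938)
o*119 + 90 = (-49 + √65)*119 + 90 = (-5831 + 119*√65) + 90 = -5741 + 119*√65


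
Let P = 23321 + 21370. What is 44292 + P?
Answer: 88983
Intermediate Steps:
P = 44691
44292 + P = 44292 + 44691 = 88983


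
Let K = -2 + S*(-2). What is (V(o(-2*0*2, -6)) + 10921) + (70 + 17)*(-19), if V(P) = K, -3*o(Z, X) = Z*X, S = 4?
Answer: 9258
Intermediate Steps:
o(Z, X) = -X*Z/3 (o(Z, X) = -Z*X/3 = -X*Z/3)
K = -10 (K = -2 + 4*(-2) = -2 - 8 = -10)
V(P) = -10
(V(o(-2*0*2, -6)) + 10921) + (70 + 17)*(-19) = (-10 + 10921) + (70 + 17)*(-19) = 10911 + 87*(-19) = 10911 - 1653 = 9258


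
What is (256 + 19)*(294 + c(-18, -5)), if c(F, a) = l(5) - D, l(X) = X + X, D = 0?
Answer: 83600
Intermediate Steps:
l(X) = 2*X
c(F, a) = 10 (c(F, a) = 2*5 - 1*0 = 10 + 0 = 10)
(256 + 19)*(294 + c(-18, -5)) = (256 + 19)*(294 + 10) = 275*304 = 83600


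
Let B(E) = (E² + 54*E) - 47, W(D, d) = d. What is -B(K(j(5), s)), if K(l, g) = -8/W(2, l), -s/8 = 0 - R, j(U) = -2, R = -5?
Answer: -185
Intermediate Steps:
s = -40 (s = -8*(0 - 1*(-5)) = -8*(0 + 5) = -8*5 = -40)
K(l, g) = -8/l
B(E) = -47 + E² + 54*E
-B(K(j(5), s)) = -(-47 + (-8/(-2))² + 54*(-8/(-2))) = -(-47 + (-8*(-½))² + 54*(-8*(-½))) = -(-47 + 4² + 54*4) = -(-47 + 16 + 216) = -1*185 = -185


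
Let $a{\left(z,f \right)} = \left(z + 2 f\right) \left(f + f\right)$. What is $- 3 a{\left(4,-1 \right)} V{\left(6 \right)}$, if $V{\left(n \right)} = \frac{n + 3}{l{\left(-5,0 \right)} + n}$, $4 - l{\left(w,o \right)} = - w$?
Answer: $\frac{108}{5} \approx 21.6$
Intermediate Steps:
$l{\left(w,o \right)} = 4 + w$ ($l{\left(w,o \right)} = 4 - - w = 4 + w$)
$V{\left(n \right)} = \frac{3 + n}{-1 + n}$ ($V{\left(n \right)} = \frac{n + 3}{\left(4 - 5\right) + n} = \frac{3 + n}{-1 + n}$)
$a{\left(z,f \right)} = 2 f \left(z + 2 f\right)$ ($a{\left(z,f \right)} = \left(z + 2 f\right) 2 f = 2 f \left(z + 2 f\right)$)
$- 3 a{\left(4,-1 \right)} V{\left(6 \right)} = - 3 \cdot 2 \left(-1\right) \left(4 + 2 \left(-1\right)\right) \frac{3 + 6}{-1 + 6} = - 3 \cdot 2 \left(-1\right) \left(4 - 2\right) \frac{1}{5} \cdot 9 = - 3 \cdot 2 \left(-1\right) 2 \cdot \frac{1}{5} \cdot 9 = \left(-3\right) \left(-4\right) \frac{9}{5} = 12 \cdot \frac{9}{5} = \frac{108}{5}$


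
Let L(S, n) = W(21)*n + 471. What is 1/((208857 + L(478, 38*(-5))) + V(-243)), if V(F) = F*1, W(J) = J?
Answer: 1/205095 ≈ 4.8758e-6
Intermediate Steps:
V(F) = F
L(S, n) = 471 + 21*n (L(S, n) = 21*n + 471 = 471 + 21*n)
1/((208857 + L(478, 38*(-5))) + V(-243)) = 1/((208857 + (471 + 21*(38*(-5)))) - 243) = 1/((208857 + (471 + 21*(-190))) - 243) = 1/((208857 + (471 - 3990)) - 243) = 1/((208857 - 3519) - 243) = 1/(205338 - 243) = 1/205095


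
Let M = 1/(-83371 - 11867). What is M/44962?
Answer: -1/4282090956 ≈ -2.3353e-10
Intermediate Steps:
M = -1/95238 (M = 1/(-95238) = -1/95238 ≈ -1.0500e-5)
M/44962 = -1/95238/44962 = -1/95238*1/44962 = -1/4282090956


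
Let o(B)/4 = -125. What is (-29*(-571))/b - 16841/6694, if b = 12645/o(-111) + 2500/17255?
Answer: -38399075072539/58087713826 ≈ -661.05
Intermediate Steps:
o(B) = -500 (o(B) = 4*(-125) = -500)
b = -8677579/345100 (b = 12645/(-500) + 2500/17255 = 12645*(-1/500) + 2500*(1/17255) = -2529/100 + 500/3451 = -8677579/345100 ≈ -25.145)
(-29*(-571))/b - 16841/6694 = (-29*(-571))/(-8677579/345100) - 16841/6694 = 16559*(-345100/8677579) - 16841*1/6694 = -5714510900/8677579 - 16841/6694 = -38399075072539/58087713826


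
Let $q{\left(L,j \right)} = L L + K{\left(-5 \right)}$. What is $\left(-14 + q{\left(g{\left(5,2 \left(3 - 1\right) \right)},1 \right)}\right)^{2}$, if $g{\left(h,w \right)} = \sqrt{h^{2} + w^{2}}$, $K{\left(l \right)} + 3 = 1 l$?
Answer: $361$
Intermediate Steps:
$K{\left(l \right)} = -3 + l$ ($K{\left(l \right)} = -3 + 1 l = -3 + l$)
$q{\left(L,j \right)} = -8 + L^{2}$ ($q{\left(L,j \right)} = L L - 8 = L^{2} - 8 = -8 + L^{2}$)
$\left(-14 + q{\left(g{\left(5,2 \left(3 - 1\right) \right)},1 \right)}\right)^{2} = \left(-14 - \left(8 - \left(\sqrt{5^{2} + \left(2 \left(3 - 1\right)\right)^{2}}\right)^{2}\right)\right)^{2} = \left(-14 - \left(8 - \left(\sqrt{25 + \left(2 \cdot 2\right)^{2}}\right)^{2}\right)\right)^{2} = \left(-14 - \left(8 - \left(\sqrt{25 + 4^{2}}\right)^{2}\right)\right)^{2} = \left(-14 - \left(8 - \left(\sqrt{25 + 16}\right)^{2}\right)\right)^{2} = \left(-14 - \left(8 - \left(\sqrt{41}\right)^{2}\right)\right)^{2} = \left(-14 + \left(-8 + 41\right)\right)^{2} = \left(-14 + 33\right)^{2} = 19^{2} = 361$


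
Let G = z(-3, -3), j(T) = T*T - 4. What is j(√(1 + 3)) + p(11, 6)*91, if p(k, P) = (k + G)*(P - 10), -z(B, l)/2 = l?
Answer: -6188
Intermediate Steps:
z(B, l) = -2*l
j(T) = -4 + T² (j(T) = T² - 4 = -4 + T²)
G = 6 (G = -2*(-3) = 6)
p(k, P) = (-10 + P)*(6 + k) (p(k, P) = (k + 6)*(P - 10) = (6 + k)*(-10 + P) = (-10 + P)*(6 + k))
j(√(1 + 3)) + p(11, 6)*91 = (-4 + (√(1 + 3))²) + (-60 - 10*11 + 6*6 + 6*11)*91 = (-4 + (√4)²) + (-60 - 110 + 36 + 66)*91 = (-4 + 2²) - 68*91 = (-4 + 4) - 6188 = 0 - 6188 = -6188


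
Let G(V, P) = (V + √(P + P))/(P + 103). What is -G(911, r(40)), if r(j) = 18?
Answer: -917/121 ≈ -7.5785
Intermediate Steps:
G(V, P) = (V + √2*√P)/(103 + P) (G(V, P) = (V + √(2*P))/(103 + P) = (V + √2*√P)/(103 + P))
-G(911, r(40)) = -(911 + √2*√18)/(103 + 18) = -(911 + √2*(3*√2))/121 = -(911 + 6)/121 = -917/121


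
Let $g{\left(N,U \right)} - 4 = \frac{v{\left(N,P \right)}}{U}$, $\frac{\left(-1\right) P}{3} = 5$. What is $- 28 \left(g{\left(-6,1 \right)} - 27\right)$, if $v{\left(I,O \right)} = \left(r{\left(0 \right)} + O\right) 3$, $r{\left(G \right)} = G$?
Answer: $1904$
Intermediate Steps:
$P = -15$ ($P = \left(-3\right) 5 = -15$)
$v{\left(I,O \right)} = 3 O$ ($v{\left(I,O \right)} = \left(0 + O\right) 3 = O 3 = 3 O$)
$g{\left(N,U \right)} = 4 - \frac{45}{U}$ ($g{\left(N,U \right)} = 4 + \frac{3 \left(-15\right)}{U} = 4 - \frac{45}{U}$)
$- 28 \left(g{\left(-6,1 \right)} - 27\right) = - 28 \left(\left(4 - \frac{45}{1}\right) - 27\right) = - 28 \left(\left(4 - 45\right) - 27\right) = - 28 \left(-41 - 27\right) = \left(-28\right) \left(-68\right) = 1904$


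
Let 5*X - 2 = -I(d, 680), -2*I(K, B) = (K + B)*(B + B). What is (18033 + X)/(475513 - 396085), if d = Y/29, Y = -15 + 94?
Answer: 16078163/11517060 ≈ 1.3960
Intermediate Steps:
Y = 79
d = 79/29 ≈ 2.7241
I(K, B) = -B*(B + K) (I(K, B) = -(K + B)*(B + B)/2 = -(B + K)*2*B/2 = -B*(B + K))
X = 13463378/145 (X = ⅖ + (-(-1)*680*(680 + 79/29))/5 = ⅖ + (-(-1)*680*19799/29)/5 = ⅖ + (-1*(-13463320/29))/5 = ⅖ + (⅕)*(13463320/29) = ⅖ + 2692664/29 = 13463378/145 ≈ 92851.)
(18033 + X)/(475513 - 396085) = (18033 + 13463378/145)/(475513 - 396085) = (16078163/145)/79428 = (16078163/145)*(1/79428) = 16078163/11517060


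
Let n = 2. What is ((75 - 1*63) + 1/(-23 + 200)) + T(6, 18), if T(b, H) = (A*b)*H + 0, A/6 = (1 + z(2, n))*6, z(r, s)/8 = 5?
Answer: 28217341/177 ≈ 1.5942e+5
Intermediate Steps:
z(r, s) = 40 (z(r, s) = 8*5 = 40)
A = 1476 (A = 6*((1 + 40)*6) = 6*(41*6) = 6*246 = 1476)
T(b, H) = 1476*H*b (T(b, H) = (1476*b)*H + 0 = 1476*H*b + 0 = 1476*H*b)
((75 - 1*63) + 1/(-23 + 200)) + T(6, 18) = ((75 - 1*63) + 1/(-23 + 200)) + 1476*18*6 = ((75 - 63) + 1/177) + 159408 = (12 + 1/177) + 159408 = 2125/177 + 159408 = 28217341/177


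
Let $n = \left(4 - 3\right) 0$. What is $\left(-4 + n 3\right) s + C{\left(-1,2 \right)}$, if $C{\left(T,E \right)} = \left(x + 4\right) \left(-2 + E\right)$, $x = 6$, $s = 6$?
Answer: $-24$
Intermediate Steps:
$n = 0$ ($n = 1 \cdot 0 = 0$)
$C{\left(T,E \right)} = -20 + 10 E$ ($C{\left(T,E \right)} = \left(6 + 4\right) \left(-2 + E\right) = 10 \left(-2 + E\right) = -20 + 10 E$)
$\left(-4 + n 3\right) s + C{\left(-1,2 \right)} = \left(-4 + 0 \cdot 3\right) 6 + \left(-20 + 10 \cdot 2\right) = \left(-4 + 0\right) 6 + \left(-20 + 20\right) = \left(-4\right) 6 + 0 = -24 + 0 = -24$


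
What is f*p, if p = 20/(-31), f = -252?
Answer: 5040/31 ≈ 162.58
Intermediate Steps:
p = -20/31 (p = 20*(-1/31) = -20/31 ≈ -0.64516)
f*p = -252*(-20/31) = 5040/31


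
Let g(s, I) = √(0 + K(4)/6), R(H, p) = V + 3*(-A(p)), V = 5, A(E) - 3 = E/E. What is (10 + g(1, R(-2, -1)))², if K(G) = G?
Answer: (30 + √6)²/9 ≈ 117.00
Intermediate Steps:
A(E) = 4 (A(E) = 3 + E/E = 3 + 1 = 4)
R(H, p) = -7 (R(H, p) = 5 + 3*(-1*4) = 5 + 3*(-4) = 5 - 12 = -7)
g(s, I) = √6/3 (g(s, I) = √(0 + 4/6) = √(0 + 4*(⅙)) = √(0 + ⅔) = √(⅔) = √6/3)
(10 + g(1, R(-2, -1)))² = (10 + √6/3)²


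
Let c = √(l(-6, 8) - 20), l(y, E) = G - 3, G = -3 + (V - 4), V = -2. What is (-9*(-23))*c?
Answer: 828*I*√2 ≈ 1171.0*I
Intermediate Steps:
G = -9 (G = -3 + (-2 - 4) = -3 - 6 = -9)
l(y, E) = -12 (l(y, E) = -9 - 3 = -12)
c = 4*I*√2 (c = √(-12 - 20) = √(-32) = 4*I*√2 ≈ 5.6569*I)
(-9*(-23))*c = (-9*(-23))*(4*I*√2) = 207*(4*I*√2) = 828*I*√2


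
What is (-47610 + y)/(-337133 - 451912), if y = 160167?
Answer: -37519/263015 ≈ -0.14265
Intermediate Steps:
(-47610 + y)/(-337133 - 451912) = (-47610 + 160167)/(-337133 - 451912) = 112557/(-789045) = 112557*(-1/789045) = -37519/263015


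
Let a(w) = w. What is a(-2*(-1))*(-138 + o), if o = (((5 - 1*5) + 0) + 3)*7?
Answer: -234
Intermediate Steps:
o = 21 (o = (((5 - 5) + 0) + 3)*7 = ((0 + 0) + 3)*7 = (0 + 3)*7 = 3*7 = 21)
a(-2*(-1))*(-138 + o) = (-2*(-1))*(-138 + 21) = 2*(-117) = -234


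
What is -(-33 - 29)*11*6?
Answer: 4092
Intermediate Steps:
-(-33 - 29)*11*6 = -(-62)*66 = -1*(-4092) = 4092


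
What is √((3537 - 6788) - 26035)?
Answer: 3*I*√3254 ≈ 171.13*I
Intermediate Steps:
√((3537 - 6788) - 26035) = √(-3251 - 26035) = √(-29286) = 3*I*√3254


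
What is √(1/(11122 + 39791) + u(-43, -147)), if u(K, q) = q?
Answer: I*√42338175970/16971 ≈ 12.124*I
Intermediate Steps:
√(1/(11122 + 39791) + u(-43, -147)) = √(1/(11122 + 39791) - 147) = √(1/50913 - 147) = √(-7484210/50913) = I*√42338175970/16971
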